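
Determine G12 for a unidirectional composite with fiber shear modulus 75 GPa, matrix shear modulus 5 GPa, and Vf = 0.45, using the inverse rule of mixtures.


1/G12 = Vf/Gf + (1-Vf)/Gm = 0.45/75 + 0.55/5
G12 = 8.62 GPa

8.62 GPa


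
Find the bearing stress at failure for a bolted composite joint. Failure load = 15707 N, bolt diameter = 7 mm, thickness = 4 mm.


sigma_br = F/(d*h) = 15707/(7*4) = 561.0 MPa

561.0 MPa


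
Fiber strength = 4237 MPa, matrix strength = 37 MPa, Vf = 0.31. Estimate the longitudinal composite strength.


sigma_1 = sigma_f*Vf + sigma_m*(1-Vf) = 4237*0.31 + 37*0.69 = 1339.0 MPa

1339.0 MPa


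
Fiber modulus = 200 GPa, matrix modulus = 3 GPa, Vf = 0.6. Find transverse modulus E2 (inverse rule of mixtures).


1/E2 = Vf/Ef + (1-Vf)/Em = 0.6/200 + 0.4/3
E2 = 7.33 GPa

7.33 GPa


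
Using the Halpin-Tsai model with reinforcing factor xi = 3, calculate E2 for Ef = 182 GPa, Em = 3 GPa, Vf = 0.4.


eta = (Ef/Em - 1)/(Ef/Em + xi) = (60.6667 - 1)/(60.6667 + 3) = 0.9372
E2 = Em*(1+xi*eta*Vf)/(1-eta*Vf) = 10.2 GPa

10.2 GPa


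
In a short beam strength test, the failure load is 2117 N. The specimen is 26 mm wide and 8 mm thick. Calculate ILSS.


ILSS = 3F/(4bh) = 3*2117/(4*26*8) = 7.63 MPa

7.63 MPa


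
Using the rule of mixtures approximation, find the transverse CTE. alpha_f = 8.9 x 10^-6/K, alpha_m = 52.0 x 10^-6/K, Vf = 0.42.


alpha_2 = alpha_f*Vf + alpha_m*(1-Vf) = 8.9*0.42 + 52.0*0.58 = 33.9 x 10^-6/K

33.9 x 10^-6/K


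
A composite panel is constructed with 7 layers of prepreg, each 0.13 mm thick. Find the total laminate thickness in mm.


h = n * t_ply = 7 * 0.13 = 0.91 mm

0.91 mm


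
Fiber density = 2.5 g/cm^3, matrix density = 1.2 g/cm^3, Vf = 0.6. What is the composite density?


rho_c = rho_f*Vf + rho_m*(1-Vf) = 2.5*0.6 + 1.2*0.4 = 1.98 g/cm^3

1.98 g/cm^3


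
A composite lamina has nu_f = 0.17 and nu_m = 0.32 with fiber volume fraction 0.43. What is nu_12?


nu_12 = nu_f*Vf + nu_m*(1-Vf) = 0.17*0.43 + 0.32*0.57 = 0.2555

0.2555


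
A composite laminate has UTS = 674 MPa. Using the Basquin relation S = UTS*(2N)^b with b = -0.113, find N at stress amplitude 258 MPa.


N = 0.5 * (S/UTS)^(1/b) = 0.5 * (258/674)^(1/-0.113) = 2452.3992 cycles

2452.3992 cycles


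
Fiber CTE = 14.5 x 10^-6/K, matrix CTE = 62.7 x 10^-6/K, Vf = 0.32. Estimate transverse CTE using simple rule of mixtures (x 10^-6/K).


alpha_2 = alpha_f*Vf + alpha_m*(1-Vf) = 14.5*0.32 + 62.7*0.68 = 47.3 x 10^-6/K

47.3 x 10^-6/K


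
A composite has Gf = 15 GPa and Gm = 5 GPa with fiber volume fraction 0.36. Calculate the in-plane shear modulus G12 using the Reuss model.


1/G12 = Vf/Gf + (1-Vf)/Gm = 0.36/15 + 0.64/5
G12 = 6.58 GPa

6.58 GPa


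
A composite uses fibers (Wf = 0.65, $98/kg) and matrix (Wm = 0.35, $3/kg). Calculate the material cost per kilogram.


Cost = cost_f*Wf + cost_m*Wm = 98*0.65 + 3*0.35 = $64.75/kg

$64.75/kg


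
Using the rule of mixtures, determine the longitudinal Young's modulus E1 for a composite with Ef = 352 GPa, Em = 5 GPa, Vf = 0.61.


E1 = Ef*Vf + Em*(1-Vf) = 352*0.61 + 5*0.39 = 216.67 GPa

216.67 GPa


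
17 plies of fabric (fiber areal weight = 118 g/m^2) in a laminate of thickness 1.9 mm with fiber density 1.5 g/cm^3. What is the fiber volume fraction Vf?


Vf = n * FAW / (rho_f * h * 1000) = 17 * 118 / (1.5 * 1.9 * 1000) = 0.7039

0.7039


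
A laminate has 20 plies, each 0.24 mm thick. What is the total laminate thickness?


h = n * t_ply = 20 * 0.24 = 4.8 mm

4.8 mm


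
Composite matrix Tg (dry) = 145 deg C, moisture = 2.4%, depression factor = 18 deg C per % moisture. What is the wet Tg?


Tg_wet = Tg_dry - k*moisture = 145 - 18*2.4 = 101.8 deg C

101.8 deg C


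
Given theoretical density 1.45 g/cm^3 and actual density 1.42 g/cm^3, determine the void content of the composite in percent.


Void% = (rho_theo - rho_actual)/rho_theo * 100 = (1.45 - 1.42)/1.45 * 100 = 2.07%

2.07%


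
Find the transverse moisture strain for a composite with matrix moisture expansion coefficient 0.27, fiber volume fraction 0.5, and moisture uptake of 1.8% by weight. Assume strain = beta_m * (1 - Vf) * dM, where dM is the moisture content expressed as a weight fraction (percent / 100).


dM = 1.8/100 = 0.018
strain = beta_m * (1-Vf) * dM = 0.27 * 0.5 * 0.018 = 0.00243

0.00243


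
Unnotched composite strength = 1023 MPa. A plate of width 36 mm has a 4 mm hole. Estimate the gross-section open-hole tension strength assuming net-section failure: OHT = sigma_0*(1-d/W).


OHT = sigma_0*(1-d/W) = 1023*(1-4/36) = 909.3 MPa

909.3 MPa


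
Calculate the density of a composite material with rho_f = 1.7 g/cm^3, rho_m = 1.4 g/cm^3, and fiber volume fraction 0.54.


rho_c = rho_f*Vf + rho_m*(1-Vf) = 1.7*0.54 + 1.4*0.46 = 1.562 g/cm^3

1.562 g/cm^3


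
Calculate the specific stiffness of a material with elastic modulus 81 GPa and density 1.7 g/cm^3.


Specific stiffness = E/rho = 81/1.7 = 47.6 GPa/(g/cm^3)

47.6 GPa/(g/cm^3)


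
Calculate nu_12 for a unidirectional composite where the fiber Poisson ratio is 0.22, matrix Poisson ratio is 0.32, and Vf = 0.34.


nu_12 = nu_f*Vf + nu_m*(1-Vf) = 0.22*0.34 + 0.32*0.66 = 0.286

0.286


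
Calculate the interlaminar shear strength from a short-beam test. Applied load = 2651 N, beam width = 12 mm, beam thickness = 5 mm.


ILSS = 3F/(4bh) = 3*2651/(4*12*5) = 33.14 MPa

33.14 MPa


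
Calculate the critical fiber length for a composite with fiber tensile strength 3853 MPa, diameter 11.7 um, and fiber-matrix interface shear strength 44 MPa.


Lc = sigma_f * d / (2 * tau_i) = 3853 * 11.7 / (2 * 44) = 512.3 um

512.3 um


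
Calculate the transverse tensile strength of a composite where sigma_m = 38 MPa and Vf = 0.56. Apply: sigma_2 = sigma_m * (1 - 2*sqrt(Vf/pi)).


factor = 1 - 2*sqrt(0.56/pi) = 0.1556
sigma_2 = 38 * 0.1556 = 5.91 MPa

5.91 MPa


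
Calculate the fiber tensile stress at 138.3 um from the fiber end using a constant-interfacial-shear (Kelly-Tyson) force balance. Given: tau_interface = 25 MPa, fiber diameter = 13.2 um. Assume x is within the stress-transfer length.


Force balance: sigma_f * (pi*d^2/4) = tau * (pi*d) * x  ->  sigma_f = 4 * tau * x / d
sigma_f = 4 * 25 * 138.3 / 13.2 = 1047.7 MPa

1047.7 MPa


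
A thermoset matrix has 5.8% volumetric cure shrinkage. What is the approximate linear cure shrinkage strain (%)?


Linear shrinkage ≈ vol_shrink/3 = 5.8/3 = 1.933%

1.933%


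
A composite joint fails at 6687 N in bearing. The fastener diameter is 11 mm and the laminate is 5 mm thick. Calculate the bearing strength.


sigma_br = F/(d*h) = 6687/(11*5) = 121.6 MPa

121.6 MPa


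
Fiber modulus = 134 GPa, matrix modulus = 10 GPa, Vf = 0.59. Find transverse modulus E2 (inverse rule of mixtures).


1/E2 = Vf/Ef + (1-Vf)/Em = 0.59/134 + 0.41/10
E2 = 22.02 GPa

22.02 GPa


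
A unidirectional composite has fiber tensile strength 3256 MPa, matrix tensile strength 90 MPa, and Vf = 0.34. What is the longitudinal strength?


sigma_1 = sigma_f*Vf + sigma_m*(1-Vf) = 3256*0.34 + 90*0.66 = 1166.4 MPa

1166.4 MPa


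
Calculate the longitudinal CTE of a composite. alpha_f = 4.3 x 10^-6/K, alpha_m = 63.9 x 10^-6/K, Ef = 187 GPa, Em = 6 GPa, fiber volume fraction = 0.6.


E1 = Ef*Vf + Em*(1-Vf) = 114.6
alpha_1 = (alpha_f*Ef*Vf + alpha_m*Em*(1-Vf))/E1 = 5.55 x 10^-6/K

5.55 x 10^-6/K


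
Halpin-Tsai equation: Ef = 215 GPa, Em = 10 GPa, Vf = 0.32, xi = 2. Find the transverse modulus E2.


eta = (Ef/Em - 1)/(Ef/Em + xi) = (21.5 - 1)/(21.5 + 2) = 0.8723
E2 = Em*(1+xi*eta*Vf)/(1-eta*Vf) = 21.62 GPa

21.62 GPa


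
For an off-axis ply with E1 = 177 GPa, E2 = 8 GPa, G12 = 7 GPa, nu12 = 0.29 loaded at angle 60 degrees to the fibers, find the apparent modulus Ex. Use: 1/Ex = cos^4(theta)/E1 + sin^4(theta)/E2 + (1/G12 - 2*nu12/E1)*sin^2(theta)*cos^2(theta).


cos^4(60) = 0.0625, sin^4(60) = 0.5625, sin^2(60)*cos^2(60) = 0.1875
1/G12 - 2*nu12/E1 = 1/7 - 2*0.29/177 = 0.13958 GPa^-1
1/Ex = 0.0625/177 + 0.5625/8 + 0.13958*0.1875 = 0.0968369 GPa^-1
Ex = 10.33 GPa

10.33 GPa


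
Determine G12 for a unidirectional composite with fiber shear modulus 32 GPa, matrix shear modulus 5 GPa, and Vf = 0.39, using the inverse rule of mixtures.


1/G12 = Vf/Gf + (1-Vf)/Gm = 0.39/32 + 0.61/5
G12 = 7.45 GPa

7.45 GPa


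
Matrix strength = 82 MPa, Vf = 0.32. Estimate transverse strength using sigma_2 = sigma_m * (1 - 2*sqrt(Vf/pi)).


factor = 1 - 2*sqrt(0.32/pi) = 0.3617
sigma_2 = 82 * 0.3617 = 29.66 MPa

29.66 MPa


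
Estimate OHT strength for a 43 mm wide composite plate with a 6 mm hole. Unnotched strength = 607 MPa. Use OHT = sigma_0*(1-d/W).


OHT = sigma_0*(1-d/W) = 607*(1-6/43) = 522.3 MPa

522.3 MPa


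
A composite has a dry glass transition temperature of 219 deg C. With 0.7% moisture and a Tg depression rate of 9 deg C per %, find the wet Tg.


Tg_wet = Tg_dry - k*moisture = 219 - 9*0.7 = 212.7 deg C

212.7 deg C


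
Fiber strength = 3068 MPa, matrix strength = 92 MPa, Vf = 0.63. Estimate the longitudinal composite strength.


sigma_1 = sigma_f*Vf + sigma_m*(1-Vf) = 3068*0.63 + 92*0.37 = 1966.9 MPa

1966.9 MPa


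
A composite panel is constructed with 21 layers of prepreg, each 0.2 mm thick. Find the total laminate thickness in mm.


h = n * t_ply = 21 * 0.2 = 4.2 mm

4.2 mm


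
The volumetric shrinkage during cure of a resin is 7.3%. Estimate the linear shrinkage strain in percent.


Linear shrinkage ≈ vol_shrink/3 = 7.3/3 = 2.433%

2.433%


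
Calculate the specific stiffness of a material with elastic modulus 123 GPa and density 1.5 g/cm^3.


Specific stiffness = E/rho = 123/1.5 = 82.0 GPa/(g/cm^3)

82.0 GPa/(g/cm^3)


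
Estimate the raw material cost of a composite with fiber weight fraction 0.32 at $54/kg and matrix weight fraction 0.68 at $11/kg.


Cost = cost_f*Wf + cost_m*Wm = 54*0.32 + 11*0.68 = $24.76/kg

$24.76/kg


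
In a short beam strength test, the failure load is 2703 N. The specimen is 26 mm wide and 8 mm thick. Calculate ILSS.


ILSS = 3F/(4bh) = 3*2703/(4*26*8) = 9.75 MPa

9.75 MPa


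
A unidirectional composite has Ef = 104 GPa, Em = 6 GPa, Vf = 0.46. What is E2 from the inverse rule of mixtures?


1/E2 = Vf/Ef + (1-Vf)/Em = 0.46/104 + 0.54/6
E2 = 10.59 GPa

10.59 GPa


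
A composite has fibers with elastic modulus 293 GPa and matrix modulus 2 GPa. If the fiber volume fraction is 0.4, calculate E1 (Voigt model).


E1 = Ef*Vf + Em*(1-Vf) = 293*0.4 + 2*0.6 = 118.4 GPa

118.4 GPa


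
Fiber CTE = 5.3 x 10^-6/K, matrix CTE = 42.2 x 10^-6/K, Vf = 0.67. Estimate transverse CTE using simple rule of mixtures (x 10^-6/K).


alpha_2 = alpha_f*Vf + alpha_m*(1-Vf) = 5.3*0.67 + 42.2*0.33 = 17.5 x 10^-6/K

17.5 x 10^-6/K


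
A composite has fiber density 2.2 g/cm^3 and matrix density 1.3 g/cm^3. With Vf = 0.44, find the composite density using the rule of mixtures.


rho_c = rho_f*Vf + rho_m*(1-Vf) = 2.2*0.44 + 1.3*0.56 = 1.696 g/cm^3

1.696 g/cm^3


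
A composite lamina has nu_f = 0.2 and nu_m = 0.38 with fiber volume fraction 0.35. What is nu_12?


nu_12 = nu_f*Vf + nu_m*(1-Vf) = 0.2*0.35 + 0.38*0.65 = 0.317

0.317


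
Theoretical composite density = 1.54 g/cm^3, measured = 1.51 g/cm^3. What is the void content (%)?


Void% = (rho_theo - rho_actual)/rho_theo * 100 = (1.54 - 1.51)/1.54 * 100 = 1.95%

1.95%


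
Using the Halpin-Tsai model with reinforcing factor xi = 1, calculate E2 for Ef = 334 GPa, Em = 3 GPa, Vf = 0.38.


eta = (Ef/Em - 1)/(Ef/Em + xi) = (111.3333 - 1)/(111.3333 + 1) = 0.9822
E2 = Em*(1+xi*eta*Vf)/(1-eta*Vf) = 6.57 GPa

6.57 GPa


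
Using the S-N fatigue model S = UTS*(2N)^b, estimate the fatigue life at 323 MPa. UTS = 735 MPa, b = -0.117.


N = 0.5 * (S/UTS)^(1/b) = 0.5 * (323/735)^(1/-0.117) = 563.6078 cycles

563.6078 cycles


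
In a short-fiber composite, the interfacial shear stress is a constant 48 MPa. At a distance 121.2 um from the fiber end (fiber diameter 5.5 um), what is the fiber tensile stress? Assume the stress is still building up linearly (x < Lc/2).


Force balance: sigma_f * (pi*d^2/4) = tau * (pi*d) * x  ->  sigma_f = 4 * tau * x / d
sigma_f = 4 * 48 * 121.2 / 5.5 = 4231.0 MPa

4231.0 MPa


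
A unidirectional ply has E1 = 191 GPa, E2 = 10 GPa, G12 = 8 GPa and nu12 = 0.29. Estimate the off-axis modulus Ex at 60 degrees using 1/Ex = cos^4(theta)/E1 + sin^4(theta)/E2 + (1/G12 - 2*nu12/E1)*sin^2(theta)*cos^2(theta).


cos^4(60) = 0.0625, sin^4(60) = 0.5625, sin^2(60)*cos^2(60) = 0.1875
1/G12 - 2*nu12/E1 = 1/8 - 2*0.29/191 = 0.121963 GPa^-1
1/Ex = 0.0625/191 + 0.5625/10 + 0.121963*0.1875 = 0.0794454 GPa^-1
Ex = 12.59 GPa

12.59 GPa


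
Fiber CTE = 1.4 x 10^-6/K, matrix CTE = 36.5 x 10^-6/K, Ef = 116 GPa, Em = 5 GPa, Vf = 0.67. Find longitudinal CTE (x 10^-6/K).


E1 = Ef*Vf + Em*(1-Vf) = 79.37
alpha_1 = (alpha_f*Ef*Vf + alpha_m*Em*(1-Vf))/E1 = 2.13 x 10^-6/K

2.13 x 10^-6/K


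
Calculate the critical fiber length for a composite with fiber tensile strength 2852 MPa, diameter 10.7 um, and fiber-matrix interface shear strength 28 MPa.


Lc = sigma_f * d / (2 * tau_i) = 2852 * 10.7 / (2 * 28) = 544.9 um

544.9 um


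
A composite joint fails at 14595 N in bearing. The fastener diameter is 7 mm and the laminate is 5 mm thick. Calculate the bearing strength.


sigma_br = F/(d*h) = 14595/(7*5) = 417.0 MPa

417.0 MPa


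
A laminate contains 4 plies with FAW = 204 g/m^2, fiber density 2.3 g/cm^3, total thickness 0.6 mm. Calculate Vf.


Vf = n * FAW / (rho_f * h * 1000) = 4 * 204 / (2.3 * 0.6 * 1000) = 0.5913

0.5913


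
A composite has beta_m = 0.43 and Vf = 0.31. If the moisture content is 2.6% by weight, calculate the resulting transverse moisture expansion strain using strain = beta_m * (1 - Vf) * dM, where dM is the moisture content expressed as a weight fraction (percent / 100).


dM = 2.6/100 = 0.026
strain = beta_m * (1-Vf) * dM = 0.43 * 0.69 * 0.026 = 0.0077142

0.0077142


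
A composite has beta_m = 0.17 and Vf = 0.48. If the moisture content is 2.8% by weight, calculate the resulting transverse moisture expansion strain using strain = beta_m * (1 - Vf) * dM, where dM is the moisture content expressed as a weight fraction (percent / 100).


dM = 2.8/100 = 0.028
strain = beta_m * (1-Vf) * dM = 0.17 * 0.52 * 0.028 = 0.0024752

0.0024752


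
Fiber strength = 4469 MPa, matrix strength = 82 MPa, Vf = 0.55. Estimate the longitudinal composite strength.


sigma_1 = sigma_f*Vf + sigma_m*(1-Vf) = 4469*0.55 + 82*0.45 = 2494.9 MPa

2494.9 MPa


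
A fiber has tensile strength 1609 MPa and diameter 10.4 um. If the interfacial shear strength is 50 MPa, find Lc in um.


Lc = sigma_f * d / (2 * tau_i) = 1609 * 10.4 / (2 * 50) = 167.3 um

167.3 um


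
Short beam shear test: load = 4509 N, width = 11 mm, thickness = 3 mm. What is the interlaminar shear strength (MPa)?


ILSS = 3F/(4bh) = 3*4509/(4*11*3) = 102.48 MPa

102.48 MPa


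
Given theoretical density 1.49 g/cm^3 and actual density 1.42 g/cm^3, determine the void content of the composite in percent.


Void% = (rho_theo - rho_actual)/rho_theo * 100 = (1.49 - 1.42)/1.49 * 100 = 4.7%

4.7%


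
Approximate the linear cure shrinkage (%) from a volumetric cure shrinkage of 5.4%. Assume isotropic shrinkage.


Linear shrinkage ≈ vol_shrink/3 = 5.4/3 = 1.8%

1.8%


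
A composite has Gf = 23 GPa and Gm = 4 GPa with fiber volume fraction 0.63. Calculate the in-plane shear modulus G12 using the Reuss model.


1/G12 = Vf/Gf + (1-Vf)/Gm = 0.63/23 + 0.37/4
G12 = 8.34 GPa

8.34 GPa


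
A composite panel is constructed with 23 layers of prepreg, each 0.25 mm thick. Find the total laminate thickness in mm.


h = n * t_ply = 23 * 0.25 = 5.75 mm

5.75 mm


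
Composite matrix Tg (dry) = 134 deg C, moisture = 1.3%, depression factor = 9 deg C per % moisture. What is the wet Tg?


Tg_wet = Tg_dry - k*moisture = 134 - 9*1.3 = 122.3 deg C

122.3 deg C


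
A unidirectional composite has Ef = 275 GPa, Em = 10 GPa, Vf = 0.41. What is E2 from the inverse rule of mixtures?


1/E2 = Vf/Ef + (1-Vf)/Em = 0.41/275 + 0.59/10
E2 = 16.53 GPa

16.53 GPa


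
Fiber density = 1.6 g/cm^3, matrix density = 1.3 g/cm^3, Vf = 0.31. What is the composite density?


rho_c = rho_f*Vf + rho_m*(1-Vf) = 1.6*0.31 + 1.3*0.69 = 1.393 g/cm^3

1.393 g/cm^3


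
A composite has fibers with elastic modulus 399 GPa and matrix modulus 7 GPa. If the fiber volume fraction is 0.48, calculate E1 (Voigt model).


E1 = Ef*Vf + Em*(1-Vf) = 399*0.48 + 7*0.52 = 195.16 GPa

195.16 GPa


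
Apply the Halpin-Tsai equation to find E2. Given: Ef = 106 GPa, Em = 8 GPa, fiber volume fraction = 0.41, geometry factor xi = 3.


eta = (Ef/Em - 1)/(Ef/Em + xi) = (13.25 - 1)/(13.25 + 3) = 0.7538
E2 = Em*(1+xi*eta*Vf)/(1-eta*Vf) = 22.31 GPa

22.31 GPa


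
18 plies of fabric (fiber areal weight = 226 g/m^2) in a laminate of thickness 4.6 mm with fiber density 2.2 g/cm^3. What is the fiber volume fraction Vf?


Vf = n * FAW / (rho_f * h * 1000) = 18 * 226 / (2.2 * 4.6 * 1000) = 0.402

0.402


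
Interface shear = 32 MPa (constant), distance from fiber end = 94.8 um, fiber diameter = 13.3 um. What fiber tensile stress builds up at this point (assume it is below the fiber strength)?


Force balance: sigma_f * (pi*d^2/4) = tau * (pi*d) * x  ->  sigma_f = 4 * tau * x / d
sigma_f = 4 * 32 * 94.8 / 13.3 = 912.4 MPa

912.4 MPa


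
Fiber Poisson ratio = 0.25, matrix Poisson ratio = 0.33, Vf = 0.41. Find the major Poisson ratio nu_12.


nu_12 = nu_f*Vf + nu_m*(1-Vf) = 0.25*0.41 + 0.33*0.59 = 0.2972

0.2972


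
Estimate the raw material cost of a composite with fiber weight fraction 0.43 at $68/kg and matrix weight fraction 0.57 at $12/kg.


Cost = cost_f*Wf + cost_m*Wm = 68*0.43 + 12*0.57 = $36.08/kg

$36.08/kg


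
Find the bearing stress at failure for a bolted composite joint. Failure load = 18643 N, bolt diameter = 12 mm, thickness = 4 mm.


sigma_br = F/(d*h) = 18643/(12*4) = 388.4 MPa

388.4 MPa


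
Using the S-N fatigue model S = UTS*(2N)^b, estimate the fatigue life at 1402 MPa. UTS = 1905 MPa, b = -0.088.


N = 0.5 * (S/UTS)^(1/b) = 0.5 * (1402/1905)^(1/-0.088) = 16.2931 cycles

16.2931 cycles


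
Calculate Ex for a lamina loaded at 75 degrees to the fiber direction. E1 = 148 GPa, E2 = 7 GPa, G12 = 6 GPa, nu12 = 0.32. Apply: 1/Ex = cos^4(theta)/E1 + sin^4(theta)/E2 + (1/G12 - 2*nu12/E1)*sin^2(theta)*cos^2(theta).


cos^4(75) = 0.004487, sin^4(75) = 0.870513, sin^2(75)*cos^2(75) = 0.0625
1/G12 - 2*nu12/E1 = 1/6 - 2*0.32/148 = 0.162342 GPa^-1
1/Ex = 0.004487/148 + 0.870513/7 + 0.162342*0.0625 = 0.1345357 GPa^-1
Ex = 7.43 GPa

7.43 GPa


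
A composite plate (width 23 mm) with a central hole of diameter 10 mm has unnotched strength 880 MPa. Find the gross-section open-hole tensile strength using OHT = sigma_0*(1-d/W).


OHT = sigma_0*(1-d/W) = 880*(1-10/23) = 497.4 MPa

497.4 MPa


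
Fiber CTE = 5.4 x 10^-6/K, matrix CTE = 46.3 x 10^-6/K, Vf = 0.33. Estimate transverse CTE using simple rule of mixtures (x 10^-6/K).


alpha_2 = alpha_f*Vf + alpha_m*(1-Vf) = 5.4*0.33 + 46.3*0.67 = 32.8 x 10^-6/K

32.8 x 10^-6/K


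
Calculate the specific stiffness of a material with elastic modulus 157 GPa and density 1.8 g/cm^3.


Specific stiffness = E/rho = 157/1.8 = 87.2 GPa/(g/cm^3)

87.2 GPa/(g/cm^3)


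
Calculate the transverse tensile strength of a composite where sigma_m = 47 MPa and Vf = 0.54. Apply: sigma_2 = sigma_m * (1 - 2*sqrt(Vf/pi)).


factor = 1 - 2*sqrt(0.54/pi) = 0.1708
sigma_2 = 47 * 0.1708 = 8.03 MPa

8.03 MPa


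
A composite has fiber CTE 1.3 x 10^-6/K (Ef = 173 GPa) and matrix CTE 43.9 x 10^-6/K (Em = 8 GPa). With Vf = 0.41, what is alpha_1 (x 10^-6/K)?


E1 = Ef*Vf + Em*(1-Vf) = 75.65
alpha_1 = (alpha_f*Ef*Vf + alpha_m*Em*(1-Vf))/E1 = 3.96 x 10^-6/K

3.96 x 10^-6/K


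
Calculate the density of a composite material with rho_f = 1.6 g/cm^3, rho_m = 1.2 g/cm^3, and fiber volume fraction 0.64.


rho_c = rho_f*Vf + rho_m*(1-Vf) = 1.6*0.64 + 1.2*0.36 = 1.456 g/cm^3

1.456 g/cm^3


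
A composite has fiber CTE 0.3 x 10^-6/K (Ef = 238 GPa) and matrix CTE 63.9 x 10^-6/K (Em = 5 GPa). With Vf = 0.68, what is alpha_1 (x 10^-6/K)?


E1 = Ef*Vf + Em*(1-Vf) = 163.44
alpha_1 = (alpha_f*Ef*Vf + alpha_m*Em*(1-Vf))/E1 = 0.92 x 10^-6/K

0.92 x 10^-6/K


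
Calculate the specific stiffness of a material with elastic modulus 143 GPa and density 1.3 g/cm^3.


Specific stiffness = E/rho = 143/1.3 = 110.0 GPa/(g/cm^3)

110.0 GPa/(g/cm^3)


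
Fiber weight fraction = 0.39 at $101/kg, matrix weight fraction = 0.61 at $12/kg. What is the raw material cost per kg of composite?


Cost = cost_f*Wf + cost_m*Wm = 101*0.39 + 12*0.61 = $46.71/kg

$46.71/kg


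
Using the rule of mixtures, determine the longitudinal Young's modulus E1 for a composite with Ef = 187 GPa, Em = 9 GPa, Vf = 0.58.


E1 = Ef*Vf + Em*(1-Vf) = 187*0.58 + 9*0.42 = 112.24 GPa

112.24 GPa


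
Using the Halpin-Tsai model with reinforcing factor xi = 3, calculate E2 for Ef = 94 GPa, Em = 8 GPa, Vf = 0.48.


eta = (Ef/Em - 1)/(Ef/Em + xi) = (11.75 - 1)/(11.75 + 3) = 0.7288
E2 = Em*(1+xi*eta*Vf)/(1-eta*Vf) = 25.22 GPa

25.22 GPa


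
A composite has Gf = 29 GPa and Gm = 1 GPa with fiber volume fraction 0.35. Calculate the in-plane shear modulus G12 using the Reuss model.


1/G12 = Vf/Gf + (1-Vf)/Gm = 0.35/29 + 0.65/1
G12 = 1.51 GPa

1.51 GPa


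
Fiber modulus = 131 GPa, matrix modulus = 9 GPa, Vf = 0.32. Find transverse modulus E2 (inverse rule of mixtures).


1/E2 = Vf/Ef + (1-Vf)/Em = 0.32/131 + 0.68/9
E2 = 12.82 GPa

12.82 GPa


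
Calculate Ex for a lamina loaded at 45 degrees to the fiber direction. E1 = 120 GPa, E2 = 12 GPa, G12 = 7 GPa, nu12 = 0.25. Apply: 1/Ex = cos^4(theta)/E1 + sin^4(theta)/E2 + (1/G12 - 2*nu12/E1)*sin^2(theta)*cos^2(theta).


cos^4(45) = 0.25, sin^4(45) = 0.25, sin^2(45)*cos^2(45) = 0.25
1/G12 - 2*nu12/E1 = 1/7 - 2*0.25/120 = 0.13869 GPa^-1
1/Ex = 0.25/120 + 0.25/12 + 0.13869*0.25 = 0.0575893 GPa^-1
Ex = 17.36 GPa

17.36 GPa


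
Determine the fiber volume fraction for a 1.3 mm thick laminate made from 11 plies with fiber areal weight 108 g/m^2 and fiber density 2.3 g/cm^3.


Vf = n * FAW / (rho_f * h * 1000) = 11 * 108 / (2.3 * 1.3 * 1000) = 0.3973

0.3973


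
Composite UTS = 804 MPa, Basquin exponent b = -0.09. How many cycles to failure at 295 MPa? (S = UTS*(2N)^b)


N = 0.5 * (S/UTS)^(1/b) = 0.5 * (295/804)^(1/-0.09) = 34444.9790 cycles

34444.9790 cycles


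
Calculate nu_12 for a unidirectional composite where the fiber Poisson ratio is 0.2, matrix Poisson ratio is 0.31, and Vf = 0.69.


nu_12 = nu_f*Vf + nu_m*(1-Vf) = 0.2*0.69 + 0.31*0.31 = 0.2341

0.2341


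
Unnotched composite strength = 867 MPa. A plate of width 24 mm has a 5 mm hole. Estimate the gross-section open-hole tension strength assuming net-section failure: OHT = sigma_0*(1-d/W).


OHT = sigma_0*(1-d/W) = 867*(1-5/24) = 686.4 MPa

686.4 MPa


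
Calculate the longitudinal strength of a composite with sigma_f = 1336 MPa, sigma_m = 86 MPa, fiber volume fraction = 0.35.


sigma_1 = sigma_f*Vf + sigma_m*(1-Vf) = 1336*0.35 + 86*0.65 = 523.5 MPa

523.5 MPa


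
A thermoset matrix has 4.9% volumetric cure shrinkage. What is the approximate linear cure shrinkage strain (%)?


Linear shrinkage ≈ vol_shrink/3 = 4.9/3 = 1.633%

1.633%


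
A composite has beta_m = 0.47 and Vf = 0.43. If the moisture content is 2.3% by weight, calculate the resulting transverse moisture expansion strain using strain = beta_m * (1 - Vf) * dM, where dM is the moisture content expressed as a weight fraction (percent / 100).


dM = 2.3/100 = 0.023
strain = beta_m * (1-Vf) * dM = 0.47 * 0.57 * 0.023 = 0.0061617

0.0061617


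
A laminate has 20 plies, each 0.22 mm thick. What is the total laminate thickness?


h = n * t_ply = 20 * 0.22 = 4.4 mm

4.4 mm


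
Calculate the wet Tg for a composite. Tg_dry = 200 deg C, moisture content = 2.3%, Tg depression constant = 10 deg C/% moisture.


Tg_wet = Tg_dry - k*moisture = 200 - 10*2.3 = 177.0 deg C

177.0 deg C


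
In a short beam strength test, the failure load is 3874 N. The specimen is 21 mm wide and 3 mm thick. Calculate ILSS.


ILSS = 3F/(4bh) = 3*3874/(4*21*3) = 46.12 MPa

46.12 MPa


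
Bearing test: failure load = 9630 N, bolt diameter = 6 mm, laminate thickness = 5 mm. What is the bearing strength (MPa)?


sigma_br = F/(d*h) = 9630/(6*5) = 321.0 MPa

321.0 MPa


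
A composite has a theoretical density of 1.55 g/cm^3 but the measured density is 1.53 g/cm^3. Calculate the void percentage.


Void% = (rho_theo - rho_actual)/rho_theo * 100 = (1.55 - 1.53)/1.55 * 100 = 1.29%

1.29%


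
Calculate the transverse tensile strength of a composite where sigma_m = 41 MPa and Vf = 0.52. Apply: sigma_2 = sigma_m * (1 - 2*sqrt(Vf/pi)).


factor = 1 - 2*sqrt(0.52/pi) = 0.1863
sigma_2 = 41 * 0.1863 = 7.64 MPa

7.64 MPa


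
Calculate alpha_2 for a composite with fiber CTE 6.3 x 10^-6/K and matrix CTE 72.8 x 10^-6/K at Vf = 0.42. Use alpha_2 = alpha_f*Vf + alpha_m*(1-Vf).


alpha_2 = alpha_f*Vf + alpha_m*(1-Vf) = 6.3*0.42 + 72.8*0.58 = 44.9 x 10^-6/K

44.9 x 10^-6/K


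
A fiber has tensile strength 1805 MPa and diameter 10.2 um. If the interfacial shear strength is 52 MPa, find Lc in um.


Lc = sigma_f * d / (2 * tau_i) = 1805 * 10.2 / (2 * 52) = 177.0 um

177.0 um


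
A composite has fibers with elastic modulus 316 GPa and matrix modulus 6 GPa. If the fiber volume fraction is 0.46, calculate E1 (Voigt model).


E1 = Ef*Vf + Em*(1-Vf) = 316*0.46 + 6*0.54 = 148.6 GPa

148.6 GPa


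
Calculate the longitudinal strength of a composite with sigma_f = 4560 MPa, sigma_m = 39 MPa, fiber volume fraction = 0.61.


sigma_1 = sigma_f*Vf + sigma_m*(1-Vf) = 4560*0.61 + 39*0.39 = 2796.8 MPa

2796.8 MPa


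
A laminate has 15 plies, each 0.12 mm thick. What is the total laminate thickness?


h = n * t_ply = 15 * 0.12 = 1.8 mm

1.8 mm


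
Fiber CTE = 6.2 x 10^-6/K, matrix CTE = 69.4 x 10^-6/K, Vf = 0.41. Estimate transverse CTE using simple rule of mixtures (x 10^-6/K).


alpha_2 = alpha_f*Vf + alpha_m*(1-Vf) = 6.2*0.41 + 69.4*0.59 = 43.5 x 10^-6/K

43.5 x 10^-6/K


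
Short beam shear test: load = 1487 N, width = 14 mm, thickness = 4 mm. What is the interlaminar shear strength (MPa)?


ILSS = 3F/(4bh) = 3*1487/(4*14*4) = 19.92 MPa

19.92 MPa


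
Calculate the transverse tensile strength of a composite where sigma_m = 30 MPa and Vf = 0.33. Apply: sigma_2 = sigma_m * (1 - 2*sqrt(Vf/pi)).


factor = 1 - 2*sqrt(0.33/pi) = 0.3518
sigma_2 = 30 * 0.3518 = 10.55 MPa

10.55 MPa


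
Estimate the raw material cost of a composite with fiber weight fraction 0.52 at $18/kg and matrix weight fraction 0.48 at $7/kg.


Cost = cost_f*Wf + cost_m*Wm = 18*0.52 + 7*0.48 = $12.72/kg

$12.72/kg


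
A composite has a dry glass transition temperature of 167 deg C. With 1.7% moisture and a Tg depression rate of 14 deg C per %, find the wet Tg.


Tg_wet = Tg_dry - k*moisture = 167 - 14*1.7 = 143.2 deg C

143.2 deg C


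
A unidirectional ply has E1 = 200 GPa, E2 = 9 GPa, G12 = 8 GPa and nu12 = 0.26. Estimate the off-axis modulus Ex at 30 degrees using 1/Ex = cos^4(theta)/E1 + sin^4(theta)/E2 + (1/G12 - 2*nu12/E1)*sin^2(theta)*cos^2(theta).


cos^4(30) = 0.5625, sin^4(30) = 0.0625, sin^2(30)*cos^2(30) = 0.1875
1/G12 - 2*nu12/E1 = 1/8 - 2*0.26/200 = 0.1224 GPa^-1
1/Ex = 0.5625/200 + 0.0625/9 + 0.1224*0.1875 = 0.0327069 GPa^-1
Ex = 30.57 GPa

30.57 GPa


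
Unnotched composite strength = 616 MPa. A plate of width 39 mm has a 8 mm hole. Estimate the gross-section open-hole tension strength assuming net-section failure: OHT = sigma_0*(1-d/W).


OHT = sigma_0*(1-d/W) = 616*(1-8/39) = 489.6 MPa

489.6 MPa


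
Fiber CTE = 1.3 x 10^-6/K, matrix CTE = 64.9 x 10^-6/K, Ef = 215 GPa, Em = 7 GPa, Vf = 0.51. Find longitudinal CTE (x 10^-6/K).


E1 = Ef*Vf + Em*(1-Vf) = 113.08
alpha_1 = (alpha_f*Ef*Vf + alpha_m*Em*(1-Vf))/E1 = 3.23 x 10^-6/K

3.23 x 10^-6/K


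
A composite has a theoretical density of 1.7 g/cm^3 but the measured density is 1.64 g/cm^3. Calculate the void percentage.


Void% = (rho_theo - rho_actual)/rho_theo * 100 = (1.7 - 1.64)/1.7 * 100 = 3.53%

3.53%


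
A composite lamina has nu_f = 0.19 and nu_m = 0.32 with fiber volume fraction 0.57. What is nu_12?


nu_12 = nu_f*Vf + nu_m*(1-Vf) = 0.19*0.57 + 0.32*0.43 = 0.2459

0.2459


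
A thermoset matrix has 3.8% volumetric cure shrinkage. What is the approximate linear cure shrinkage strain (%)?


Linear shrinkage ≈ vol_shrink/3 = 3.8/3 = 1.267%

1.267%


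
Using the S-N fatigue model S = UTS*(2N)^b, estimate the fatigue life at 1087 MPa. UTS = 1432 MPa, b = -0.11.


N = 0.5 * (S/UTS)^(1/b) = 0.5 * (1087/1432)^(1/-0.11) = 6.1274 cycles

6.1274 cycles


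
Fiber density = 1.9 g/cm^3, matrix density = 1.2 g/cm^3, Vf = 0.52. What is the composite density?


rho_c = rho_f*Vf + rho_m*(1-Vf) = 1.9*0.52 + 1.2*0.48 = 1.564 g/cm^3

1.564 g/cm^3


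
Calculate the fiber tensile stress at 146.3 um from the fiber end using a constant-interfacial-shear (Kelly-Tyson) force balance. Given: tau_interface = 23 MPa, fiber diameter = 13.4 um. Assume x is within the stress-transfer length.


Force balance: sigma_f * (pi*d^2/4) = tau * (pi*d) * x  ->  sigma_f = 4 * tau * x / d
sigma_f = 4 * 23 * 146.3 / 13.4 = 1004.4 MPa

1004.4 MPa


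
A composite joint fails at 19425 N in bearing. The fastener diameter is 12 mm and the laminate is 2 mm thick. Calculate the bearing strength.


sigma_br = F/(d*h) = 19425/(12*2) = 809.4 MPa

809.4 MPa


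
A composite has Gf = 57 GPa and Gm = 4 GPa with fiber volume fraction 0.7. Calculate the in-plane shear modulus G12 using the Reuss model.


1/G12 = Vf/Gf + (1-Vf)/Gm = 0.7/57 + 0.3/4
G12 = 11.46 GPa

11.46 GPa


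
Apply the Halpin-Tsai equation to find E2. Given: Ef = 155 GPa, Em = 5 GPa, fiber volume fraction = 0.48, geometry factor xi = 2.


eta = (Ef/Em - 1)/(Ef/Em + xi) = (31.0 - 1)/(31.0 + 2) = 0.9091
E2 = Em*(1+xi*eta*Vf)/(1-eta*Vf) = 16.61 GPa

16.61 GPa


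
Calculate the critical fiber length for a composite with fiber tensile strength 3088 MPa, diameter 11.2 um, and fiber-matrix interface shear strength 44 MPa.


Lc = sigma_f * d / (2 * tau_i) = 3088 * 11.2 / (2 * 44) = 393.0 um

393.0 um


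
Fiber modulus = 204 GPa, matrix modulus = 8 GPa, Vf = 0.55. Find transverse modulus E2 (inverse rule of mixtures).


1/E2 = Vf/Ef + (1-Vf)/Em = 0.55/204 + 0.45/8
E2 = 16.96 GPa

16.96 GPa


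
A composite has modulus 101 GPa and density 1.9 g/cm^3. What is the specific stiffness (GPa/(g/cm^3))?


Specific stiffness = E/rho = 101/1.9 = 53.2 GPa/(g/cm^3)

53.2 GPa/(g/cm^3)


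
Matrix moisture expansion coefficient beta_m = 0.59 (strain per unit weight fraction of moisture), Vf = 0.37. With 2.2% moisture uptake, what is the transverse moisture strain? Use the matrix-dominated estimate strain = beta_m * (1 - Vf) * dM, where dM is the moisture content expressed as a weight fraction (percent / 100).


dM = 2.2/100 = 0.022
strain = beta_m * (1-Vf) * dM = 0.59 * 0.63 * 0.022 = 0.0081774

0.0081774


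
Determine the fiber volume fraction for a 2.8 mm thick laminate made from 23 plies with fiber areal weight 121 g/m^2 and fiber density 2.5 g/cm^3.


Vf = n * FAW / (rho_f * h * 1000) = 23 * 121 / (2.5 * 2.8 * 1000) = 0.3976

0.3976


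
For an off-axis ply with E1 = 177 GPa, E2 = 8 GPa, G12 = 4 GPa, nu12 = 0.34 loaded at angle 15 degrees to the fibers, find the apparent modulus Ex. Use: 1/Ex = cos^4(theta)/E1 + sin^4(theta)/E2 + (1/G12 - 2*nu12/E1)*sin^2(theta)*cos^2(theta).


cos^4(15) = 0.870513, sin^4(15) = 0.004487, sin^2(15)*cos^2(15) = 0.0625
1/G12 - 2*nu12/E1 = 1/4 - 2*0.34/177 = 0.246158 GPa^-1
1/Ex = 0.870513/177 + 0.004487/8 + 0.246158*0.0625 = 0.020864 GPa^-1
Ex = 47.93 GPa

47.93 GPa


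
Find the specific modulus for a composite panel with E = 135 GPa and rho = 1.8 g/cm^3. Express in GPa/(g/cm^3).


Specific stiffness = E/rho = 135/1.8 = 75.0 GPa/(g/cm^3)

75.0 GPa/(g/cm^3)


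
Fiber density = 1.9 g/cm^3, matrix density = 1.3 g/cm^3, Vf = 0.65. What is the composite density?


rho_c = rho_f*Vf + rho_m*(1-Vf) = 1.9*0.65 + 1.3*0.35 = 1.69 g/cm^3

1.69 g/cm^3


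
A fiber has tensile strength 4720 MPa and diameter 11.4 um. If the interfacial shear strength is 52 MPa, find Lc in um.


Lc = sigma_f * d / (2 * tau_i) = 4720 * 11.4 / (2 * 52) = 517.4 um

517.4 um


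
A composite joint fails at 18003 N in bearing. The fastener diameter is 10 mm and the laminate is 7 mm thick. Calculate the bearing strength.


sigma_br = F/(d*h) = 18003/(10*7) = 257.2 MPa

257.2 MPa


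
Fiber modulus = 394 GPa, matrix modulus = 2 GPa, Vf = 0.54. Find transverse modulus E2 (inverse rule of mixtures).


1/E2 = Vf/Ef + (1-Vf)/Em = 0.54/394 + 0.46/2
E2 = 4.32 GPa

4.32 GPa


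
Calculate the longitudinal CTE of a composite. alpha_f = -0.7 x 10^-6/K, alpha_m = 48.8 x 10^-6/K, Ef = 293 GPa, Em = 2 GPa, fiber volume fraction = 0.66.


E1 = Ef*Vf + Em*(1-Vf) = 194.06
alpha_1 = (alpha_f*Ef*Vf + alpha_m*Em*(1-Vf))/E1 = -0.53 x 10^-6/K

-0.53 x 10^-6/K


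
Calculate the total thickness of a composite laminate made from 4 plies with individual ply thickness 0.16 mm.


h = n * t_ply = 4 * 0.16 = 0.64 mm

0.64 mm


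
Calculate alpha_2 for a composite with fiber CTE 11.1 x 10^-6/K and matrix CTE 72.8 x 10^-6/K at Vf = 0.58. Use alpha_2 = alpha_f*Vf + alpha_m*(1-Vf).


alpha_2 = alpha_f*Vf + alpha_m*(1-Vf) = 11.1*0.58 + 72.8*0.42 = 37.0 x 10^-6/K

37.0 x 10^-6/K


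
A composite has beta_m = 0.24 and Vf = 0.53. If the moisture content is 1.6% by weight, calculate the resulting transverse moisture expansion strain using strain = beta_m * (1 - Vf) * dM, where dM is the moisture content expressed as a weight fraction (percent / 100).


dM = 1.6/100 = 0.016
strain = beta_m * (1-Vf) * dM = 0.24 * 0.47 * 0.016 = 0.0018048

0.0018048


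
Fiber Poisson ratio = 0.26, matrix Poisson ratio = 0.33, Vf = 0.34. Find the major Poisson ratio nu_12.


nu_12 = nu_f*Vf + nu_m*(1-Vf) = 0.26*0.34 + 0.33*0.66 = 0.3062

0.3062


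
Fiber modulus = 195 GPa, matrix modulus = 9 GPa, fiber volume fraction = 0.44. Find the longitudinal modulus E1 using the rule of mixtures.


E1 = Ef*Vf + Em*(1-Vf) = 195*0.44 + 9*0.56 = 90.84 GPa

90.84 GPa


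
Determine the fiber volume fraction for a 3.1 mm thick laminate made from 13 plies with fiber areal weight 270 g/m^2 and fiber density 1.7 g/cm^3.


Vf = n * FAW / (rho_f * h * 1000) = 13 * 270 / (1.7 * 3.1 * 1000) = 0.666

0.666


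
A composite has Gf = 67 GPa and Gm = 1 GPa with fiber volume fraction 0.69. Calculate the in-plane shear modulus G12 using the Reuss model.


1/G12 = Vf/Gf + (1-Vf)/Gm = 0.69/67 + 0.31/1
G12 = 3.12 GPa

3.12 GPa


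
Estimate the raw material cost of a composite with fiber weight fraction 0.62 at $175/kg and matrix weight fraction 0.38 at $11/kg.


Cost = cost_f*Wf + cost_m*Wm = 175*0.62 + 11*0.38 = $112.68/kg

$112.68/kg


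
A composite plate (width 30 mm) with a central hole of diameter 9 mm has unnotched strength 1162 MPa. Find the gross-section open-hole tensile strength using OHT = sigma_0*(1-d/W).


OHT = sigma_0*(1-d/W) = 1162*(1-9/30) = 813.4 MPa

813.4 MPa


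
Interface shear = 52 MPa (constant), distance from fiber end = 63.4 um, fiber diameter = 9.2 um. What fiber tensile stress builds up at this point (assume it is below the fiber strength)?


Force balance: sigma_f * (pi*d^2/4) = tau * (pi*d) * x  ->  sigma_f = 4 * tau * x / d
sigma_f = 4 * 52 * 63.4 / 9.2 = 1433.4 MPa

1433.4 MPa


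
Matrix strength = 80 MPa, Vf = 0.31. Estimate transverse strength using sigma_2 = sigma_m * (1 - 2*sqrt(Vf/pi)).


factor = 1 - 2*sqrt(0.31/pi) = 0.3717
sigma_2 = 80 * 0.3717 = 29.74 MPa

29.74 MPa


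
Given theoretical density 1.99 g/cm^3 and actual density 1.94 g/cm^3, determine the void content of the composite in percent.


Void% = (rho_theo - rho_actual)/rho_theo * 100 = (1.99 - 1.94)/1.99 * 100 = 2.51%

2.51%


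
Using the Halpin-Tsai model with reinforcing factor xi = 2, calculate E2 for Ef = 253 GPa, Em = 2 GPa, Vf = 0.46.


eta = (Ef/Em - 1)/(Ef/Em + xi) = (126.5 - 1)/(126.5 + 2) = 0.9767
E2 = Em*(1+xi*eta*Vf)/(1-eta*Vf) = 6.89 GPa

6.89 GPa


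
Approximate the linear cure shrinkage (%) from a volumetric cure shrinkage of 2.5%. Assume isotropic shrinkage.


Linear shrinkage ≈ vol_shrink/3 = 2.5/3 = 0.833%

0.833%


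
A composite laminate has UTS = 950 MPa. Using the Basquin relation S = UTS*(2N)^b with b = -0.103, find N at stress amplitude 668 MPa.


N = 0.5 * (S/UTS)^(1/b) = 0.5 * (668/950)^(1/-0.103) = 15.2719 cycles

15.2719 cycles


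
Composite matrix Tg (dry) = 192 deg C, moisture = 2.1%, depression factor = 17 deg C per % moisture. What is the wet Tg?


Tg_wet = Tg_dry - k*moisture = 192 - 17*2.1 = 156.3 deg C

156.3 deg C


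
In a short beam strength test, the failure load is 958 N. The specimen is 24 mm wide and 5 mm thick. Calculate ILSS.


ILSS = 3F/(4bh) = 3*958/(4*24*5) = 5.99 MPa

5.99 MPa


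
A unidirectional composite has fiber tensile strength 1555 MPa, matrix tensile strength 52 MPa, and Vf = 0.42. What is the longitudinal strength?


sigma_1 = sigma_f*Vf + sigma_m*(1-Vf) = 1555*0.42 + 52*0.58 = 683.3 MPa

683.3 MPa


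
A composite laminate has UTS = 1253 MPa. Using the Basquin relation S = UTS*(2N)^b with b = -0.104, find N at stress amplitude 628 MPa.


N = 0.5 * (S/UTS)^(1/b) = 0.5 * (628/1253)^(1/-0.104) = 383.2684 cycles

383.2684 cycles


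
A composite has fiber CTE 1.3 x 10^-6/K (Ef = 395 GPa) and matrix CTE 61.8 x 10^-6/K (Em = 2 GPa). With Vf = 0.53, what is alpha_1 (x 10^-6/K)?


E1 = Ef*Vf + Em*(1-Vf) = 210.29
alpha_1 = (alpha_f*Ef*Vf + alpha_m*Em*(1-Vf))/E1 = 1.57 x 10^-6/K

1.57 x 10^-6/K


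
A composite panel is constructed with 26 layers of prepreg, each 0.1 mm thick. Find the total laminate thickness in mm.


h = n * t_ply = 26 * 0.1 = 2.6 mm

2.6 mm


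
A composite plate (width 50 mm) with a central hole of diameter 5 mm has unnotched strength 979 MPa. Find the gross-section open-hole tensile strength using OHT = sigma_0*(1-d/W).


OHT = sigma_0*(1-d/W) = 979*(1-5/50) = 881.1 MPa

881.1 MPa


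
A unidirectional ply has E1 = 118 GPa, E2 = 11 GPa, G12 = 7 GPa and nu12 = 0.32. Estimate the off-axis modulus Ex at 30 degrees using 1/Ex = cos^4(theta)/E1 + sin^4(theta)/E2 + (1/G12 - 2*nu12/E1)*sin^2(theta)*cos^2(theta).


cos^4(30) = 0.5625, sin^4(30) = 0.0625, sin^2(30)*cos^2(30) = 0.1875
1/G12 - 2*nu12/E1 = 1/7 - 2*0.32/118 = 0.137433 GPa^-1
1/Ex = 0.5625/118 + 0.0625/11 + 0.137433*0.1875 = 0.0362175 GPa^-1
Ex = 27.61 GPa

27.61 GPa


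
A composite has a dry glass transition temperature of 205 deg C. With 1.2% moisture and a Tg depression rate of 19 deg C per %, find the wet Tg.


Tg_wet = Tg_dry - k*moisture = 205 - 19*1.2 = 182.2 deg C

182.2 deg C


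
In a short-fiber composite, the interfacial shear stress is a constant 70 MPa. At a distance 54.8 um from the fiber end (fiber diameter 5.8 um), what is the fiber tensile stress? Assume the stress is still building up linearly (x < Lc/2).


Force balance: sigma_f * (pi*d^2/4) = tau * (pi*d) * x  ->  sigma_f = 4 * tau * x / d
sigma_f = 4 * 70 * 54.8 / 5.8 = 2645.5 MPa

2645.5 MPa


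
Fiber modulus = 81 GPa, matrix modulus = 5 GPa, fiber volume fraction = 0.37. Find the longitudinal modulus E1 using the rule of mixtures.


E1 = Ef*Vf + Em*(1-Vf) = 81*0.37 + 5*0.63 = 33.12 GPa

33.12 GPa
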